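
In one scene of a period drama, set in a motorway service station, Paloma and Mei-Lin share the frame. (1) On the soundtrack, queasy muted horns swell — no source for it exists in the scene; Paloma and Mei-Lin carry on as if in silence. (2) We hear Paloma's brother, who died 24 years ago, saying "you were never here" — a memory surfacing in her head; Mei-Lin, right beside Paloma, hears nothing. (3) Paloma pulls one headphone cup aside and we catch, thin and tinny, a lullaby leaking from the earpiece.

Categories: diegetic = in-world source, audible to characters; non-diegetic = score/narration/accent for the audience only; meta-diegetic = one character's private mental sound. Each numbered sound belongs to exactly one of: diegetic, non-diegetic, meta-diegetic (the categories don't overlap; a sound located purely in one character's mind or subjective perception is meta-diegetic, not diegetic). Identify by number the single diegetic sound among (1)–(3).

(1) it has no source in the story world and no character can hear it — it's underscore → non-diegetic.
(2) is meta-diegetic: a remembered line, private to Paloma — not present in the room, not audible to Mei-Lin.
(3) it's leaking from a physical pair of headphones in the scene → diegetic.
Only (3) is diegetic.

3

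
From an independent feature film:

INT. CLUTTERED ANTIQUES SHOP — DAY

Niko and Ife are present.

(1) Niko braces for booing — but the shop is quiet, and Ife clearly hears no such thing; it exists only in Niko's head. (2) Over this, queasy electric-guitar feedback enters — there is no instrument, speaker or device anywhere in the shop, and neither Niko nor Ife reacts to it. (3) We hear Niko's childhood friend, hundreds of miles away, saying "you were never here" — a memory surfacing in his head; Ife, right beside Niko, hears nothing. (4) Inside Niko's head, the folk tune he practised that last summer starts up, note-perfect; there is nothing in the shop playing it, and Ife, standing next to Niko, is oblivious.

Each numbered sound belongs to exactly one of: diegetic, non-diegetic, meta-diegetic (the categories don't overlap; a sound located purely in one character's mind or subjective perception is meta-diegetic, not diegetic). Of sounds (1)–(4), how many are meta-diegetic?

3

Sound (1): Niko alone 'hears' it — an imagined sound, not present in the space, so meta-diegetic.
(2) is non-diegetic: score with no on-screen or off-screen source; it exists for the audience alone.
Sound (3): the voice is a memory playing only inside Niko's mind; Ife can't hear it, so meta-diegetic.
Sound (4): it lives in Niko's subjectivity, not in the shop, so meta-diegetic.
So 3 of the 4 are meta-diegetic: (1), (3), (4).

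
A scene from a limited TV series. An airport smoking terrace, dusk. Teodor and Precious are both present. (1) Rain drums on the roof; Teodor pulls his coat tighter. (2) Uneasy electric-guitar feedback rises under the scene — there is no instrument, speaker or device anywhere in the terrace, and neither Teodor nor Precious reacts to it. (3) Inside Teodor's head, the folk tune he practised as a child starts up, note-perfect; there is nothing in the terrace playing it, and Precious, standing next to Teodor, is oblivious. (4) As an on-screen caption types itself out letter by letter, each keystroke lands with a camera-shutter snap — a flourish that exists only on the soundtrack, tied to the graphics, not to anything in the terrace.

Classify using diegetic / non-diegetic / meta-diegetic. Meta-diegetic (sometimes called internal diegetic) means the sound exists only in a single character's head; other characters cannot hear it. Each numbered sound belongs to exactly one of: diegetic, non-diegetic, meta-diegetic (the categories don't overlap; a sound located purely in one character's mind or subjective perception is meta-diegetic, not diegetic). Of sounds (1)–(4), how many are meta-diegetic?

(1) is diegetic: it's the actual ambient sound of the location.
(2) it has no source in the story world and no character can hear it — it's underscore → non-diegetic.
(3) is meta-diegetic: it lives in Teodor's subjectivity, not in the terrace.
(4) is non-diegetic: it accompanies on-screen graphics, not anything inside the story world.
Meta-diegetic: (3) — that's 1.

1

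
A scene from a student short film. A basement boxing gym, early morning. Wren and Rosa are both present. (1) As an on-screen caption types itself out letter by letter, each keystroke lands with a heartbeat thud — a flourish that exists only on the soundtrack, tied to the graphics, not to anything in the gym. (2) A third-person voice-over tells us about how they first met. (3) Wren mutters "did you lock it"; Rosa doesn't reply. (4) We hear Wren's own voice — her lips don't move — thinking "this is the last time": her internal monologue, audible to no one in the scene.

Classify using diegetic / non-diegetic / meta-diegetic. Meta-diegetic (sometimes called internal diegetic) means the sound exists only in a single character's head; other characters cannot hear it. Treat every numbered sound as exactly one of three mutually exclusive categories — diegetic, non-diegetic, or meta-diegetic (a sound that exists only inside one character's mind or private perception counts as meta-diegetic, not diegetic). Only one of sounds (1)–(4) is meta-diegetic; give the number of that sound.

(1) is non-diegetic: sound married to a title/caption — outside the diegesis by definition.
(2) external voice-over — not a character, not heard by anyone in the scene → non-diegetic.
(3) is diegetic: on-screen dialogue — Wren speaks and Rosa is there to hear.
(4) Wren's thought-voice: a private mental sound no other character can hear → meta-diegetic.
Only (4) is meta-diegetic.

4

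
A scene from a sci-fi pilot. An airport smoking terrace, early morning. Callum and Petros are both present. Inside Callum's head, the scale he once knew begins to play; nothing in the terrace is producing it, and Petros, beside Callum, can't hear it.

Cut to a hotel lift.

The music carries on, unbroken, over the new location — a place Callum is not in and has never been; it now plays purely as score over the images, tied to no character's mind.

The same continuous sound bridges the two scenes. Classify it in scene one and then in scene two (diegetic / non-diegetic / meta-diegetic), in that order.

meta-diegetic, non-diegetic

Scene one: the music exists only inside Callum's mind; Petros can't hear it → meta-diegetic.
Scene two: it's detached from Callum entirely and plays over unrelated images with no in-world source — conventional underscore → non-diegetic.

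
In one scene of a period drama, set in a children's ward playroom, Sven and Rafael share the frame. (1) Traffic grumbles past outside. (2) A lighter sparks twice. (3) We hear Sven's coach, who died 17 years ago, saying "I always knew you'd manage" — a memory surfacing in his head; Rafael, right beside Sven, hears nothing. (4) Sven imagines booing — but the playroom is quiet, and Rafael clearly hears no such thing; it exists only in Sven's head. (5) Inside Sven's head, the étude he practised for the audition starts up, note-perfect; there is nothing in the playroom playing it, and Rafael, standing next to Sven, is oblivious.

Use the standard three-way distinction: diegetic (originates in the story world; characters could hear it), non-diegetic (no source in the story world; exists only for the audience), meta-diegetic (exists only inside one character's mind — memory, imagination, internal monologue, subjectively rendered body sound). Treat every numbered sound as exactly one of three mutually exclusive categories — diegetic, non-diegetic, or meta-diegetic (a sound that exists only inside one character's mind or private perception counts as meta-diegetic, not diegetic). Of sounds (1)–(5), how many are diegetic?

(1) traffic is part of the location's real environment → diegetic.
Sound (2): an in-world source (a lighter); characters could hear it, so diegetic.
(3) the voice is a memory playing only inside Sven's mind; Rafael can't hear it → meta-diegetic.
(4) subjective to Sven: the playroom is silent and Rafael hears nothing → meta-diegetic.
(5) it lives in Sven's subjectivity, not in the playroom → meta-diegetic.
Diegetic: (1), (2) — that's 2.

2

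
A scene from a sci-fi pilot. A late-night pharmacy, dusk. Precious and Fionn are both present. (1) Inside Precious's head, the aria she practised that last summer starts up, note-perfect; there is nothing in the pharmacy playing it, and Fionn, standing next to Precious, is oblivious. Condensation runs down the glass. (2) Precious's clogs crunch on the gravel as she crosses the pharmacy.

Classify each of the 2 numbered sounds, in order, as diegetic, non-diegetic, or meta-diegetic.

meta-diegetic, diegetic

(1) is meta-diegetic: it lives in Precious's subjectivity, not in the pharmacy.
(2) a character's body making contact with the set — an in-world sound → diegetic.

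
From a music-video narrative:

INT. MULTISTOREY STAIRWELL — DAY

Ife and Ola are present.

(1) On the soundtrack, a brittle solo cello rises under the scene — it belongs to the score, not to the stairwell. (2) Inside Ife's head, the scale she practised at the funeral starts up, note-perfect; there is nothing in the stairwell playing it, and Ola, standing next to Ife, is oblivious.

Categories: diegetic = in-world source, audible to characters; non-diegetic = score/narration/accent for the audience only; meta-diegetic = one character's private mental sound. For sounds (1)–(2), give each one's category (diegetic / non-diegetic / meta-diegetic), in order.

non-diegetic, meta-diegetic

(1) score with no on-screen or off-screen source; it exists for the audience alone → non-diegetic.
Sound (2): remembered music, private to Ife — Ola is oblivious because it isn't in the room, so meta-diegetic.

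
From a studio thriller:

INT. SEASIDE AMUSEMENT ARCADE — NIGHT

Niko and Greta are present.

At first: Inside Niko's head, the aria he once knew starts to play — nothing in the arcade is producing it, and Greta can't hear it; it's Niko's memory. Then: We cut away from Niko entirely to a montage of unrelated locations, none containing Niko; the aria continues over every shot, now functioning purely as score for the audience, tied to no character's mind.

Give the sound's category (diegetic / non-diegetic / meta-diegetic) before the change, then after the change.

meta-diegetic, non-diegetic

Before the change: the music lives inside Niko's mind alone; Greta can't hear it → meta-diegetic.
After the change: once it plays over shots Niko isn't in, detached from any character's subjectivity, it's conventional underscore → non-diegetic.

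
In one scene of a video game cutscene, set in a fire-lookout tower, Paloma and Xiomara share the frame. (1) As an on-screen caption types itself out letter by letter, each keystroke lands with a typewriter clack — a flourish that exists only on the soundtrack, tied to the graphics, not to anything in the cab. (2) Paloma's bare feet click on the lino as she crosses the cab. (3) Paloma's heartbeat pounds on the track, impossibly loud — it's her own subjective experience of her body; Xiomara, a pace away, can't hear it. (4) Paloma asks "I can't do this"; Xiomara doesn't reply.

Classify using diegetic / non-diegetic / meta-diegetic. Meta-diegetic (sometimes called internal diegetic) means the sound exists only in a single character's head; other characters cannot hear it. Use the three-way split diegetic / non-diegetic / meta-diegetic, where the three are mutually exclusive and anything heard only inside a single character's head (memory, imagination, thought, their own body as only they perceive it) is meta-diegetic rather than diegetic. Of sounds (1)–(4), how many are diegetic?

2

(1) is non-diegetic: sound married to a title/caption — outside the diegesis by definition.
(2) Paloma's footsteps are produced in the story world → diegetic.
(3) is meta-diegetic: it's Paloma's internal bodily sensation rendered as sound; only Paloma 'hears' it.
(4) is diegetic: on-screen dialogue — Paloma speaks and Xiomara is there to hear.
So 2 of the 4 are diegetic: (2), (4).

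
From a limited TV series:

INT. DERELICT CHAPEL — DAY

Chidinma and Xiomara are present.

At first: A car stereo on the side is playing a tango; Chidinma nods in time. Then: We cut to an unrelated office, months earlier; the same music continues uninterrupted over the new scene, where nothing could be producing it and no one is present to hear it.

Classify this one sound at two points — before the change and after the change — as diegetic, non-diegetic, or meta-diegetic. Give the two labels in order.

Before the change: a car stereo is a real in-scene source and Chidinma reacts to it → diegetic.
After the change: there is no longer any in-world source and no one can hear it — it has become underscore → non-diegetic.

diegetic, non-diegetic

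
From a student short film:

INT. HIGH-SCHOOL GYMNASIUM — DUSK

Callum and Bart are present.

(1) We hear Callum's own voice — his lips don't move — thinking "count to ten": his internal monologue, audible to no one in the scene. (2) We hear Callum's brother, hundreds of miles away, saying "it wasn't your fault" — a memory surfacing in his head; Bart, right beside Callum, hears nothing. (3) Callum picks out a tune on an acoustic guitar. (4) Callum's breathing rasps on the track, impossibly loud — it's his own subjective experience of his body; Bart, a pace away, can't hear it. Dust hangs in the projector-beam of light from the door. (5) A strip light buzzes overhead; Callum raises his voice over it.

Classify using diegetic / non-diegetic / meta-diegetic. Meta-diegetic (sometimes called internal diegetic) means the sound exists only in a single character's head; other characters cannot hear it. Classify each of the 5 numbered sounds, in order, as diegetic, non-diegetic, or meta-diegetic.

Sound (1): internal monologue — inside Callum's mind, not spoken into the scene, so meta-diegetic.
(2) is meta-diegetic: it's Callum's recollection rendered as sound; the other character can't hear it.
(3) Callum is producing the music live, in the story world → diegetic.
(4) it's Callum's internal bodily sensation rendered as sound; only Callum 'hears' it → meta-diegetic.
(5) is diegetic: a strip light is part of the location's real environment.

meta-diegetic, meta-diegetic, diegetic, meta-diegetic, diegetic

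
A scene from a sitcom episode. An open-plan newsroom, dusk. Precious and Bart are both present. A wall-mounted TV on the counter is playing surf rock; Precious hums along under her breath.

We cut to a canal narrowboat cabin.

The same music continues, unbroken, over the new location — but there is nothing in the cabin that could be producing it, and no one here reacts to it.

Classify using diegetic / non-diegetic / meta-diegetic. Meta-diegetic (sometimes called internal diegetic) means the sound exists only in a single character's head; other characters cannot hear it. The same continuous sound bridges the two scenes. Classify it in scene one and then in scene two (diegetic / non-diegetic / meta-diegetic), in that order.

Scene one: a wall-mounted TV is an on-screen source and Precious reacts to it → diegetic.
Scene two: there is no source in the cabin and no one hears it — it's now underscore → non-diegetic.

diegetic, non-diegetic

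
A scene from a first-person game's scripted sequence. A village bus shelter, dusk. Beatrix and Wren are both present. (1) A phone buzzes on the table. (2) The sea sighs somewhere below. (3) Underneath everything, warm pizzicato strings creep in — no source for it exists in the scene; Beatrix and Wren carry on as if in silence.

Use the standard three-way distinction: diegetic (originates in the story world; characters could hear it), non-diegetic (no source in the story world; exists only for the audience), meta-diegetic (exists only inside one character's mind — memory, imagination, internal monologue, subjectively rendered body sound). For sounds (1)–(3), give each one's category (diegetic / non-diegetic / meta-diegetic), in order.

(1) is diegetic: a phone is a real object/event in the scene's world.
(2) ambient/room sound belonging to the story's physical space → diegetic.
Sound (3): it has no source in the story world and no character can hear it — it's underscore, so non-diegetic.

diegetic, diegetic, non-diegetic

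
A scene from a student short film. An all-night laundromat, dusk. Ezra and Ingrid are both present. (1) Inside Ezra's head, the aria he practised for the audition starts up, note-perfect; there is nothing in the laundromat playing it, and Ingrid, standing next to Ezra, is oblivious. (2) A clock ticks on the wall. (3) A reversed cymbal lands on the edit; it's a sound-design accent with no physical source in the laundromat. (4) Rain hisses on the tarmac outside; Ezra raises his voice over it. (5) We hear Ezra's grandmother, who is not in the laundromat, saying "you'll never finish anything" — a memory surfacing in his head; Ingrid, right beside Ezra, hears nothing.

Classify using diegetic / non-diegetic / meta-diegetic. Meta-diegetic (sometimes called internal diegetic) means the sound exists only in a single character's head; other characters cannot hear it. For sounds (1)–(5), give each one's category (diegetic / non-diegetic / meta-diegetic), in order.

Sound (1): it lives in Ezra's subjectivity, not in the laundromat, so meta-diegetic.
Sound (2): a clock is a real object/event in the scene's world, so diegetic.
(3) is non-diegetic: an editorial stinger — it belongs to the cut, not the story world.
Sound (4): rain is part of the location's real environment, so diegetic.
(5) is meta-diegetic: the voice is a memory playing only inside Ezra's mind; Ingrid can't hear it.

meta-diegetic, diegetic, non-diegetic, diegetic, meta-diegetic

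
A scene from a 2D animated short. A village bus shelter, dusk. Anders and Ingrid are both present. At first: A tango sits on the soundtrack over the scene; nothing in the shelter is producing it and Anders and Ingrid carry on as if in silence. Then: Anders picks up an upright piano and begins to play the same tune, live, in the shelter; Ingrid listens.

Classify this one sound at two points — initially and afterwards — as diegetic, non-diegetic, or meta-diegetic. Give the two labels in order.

non-diegetic, diegetic

Initially: no in-world source exists and no character can hear it — underscore → non-diegetic.
Afterwards: an upright piano is now a real source in the story world and the characters hear it → diegetic.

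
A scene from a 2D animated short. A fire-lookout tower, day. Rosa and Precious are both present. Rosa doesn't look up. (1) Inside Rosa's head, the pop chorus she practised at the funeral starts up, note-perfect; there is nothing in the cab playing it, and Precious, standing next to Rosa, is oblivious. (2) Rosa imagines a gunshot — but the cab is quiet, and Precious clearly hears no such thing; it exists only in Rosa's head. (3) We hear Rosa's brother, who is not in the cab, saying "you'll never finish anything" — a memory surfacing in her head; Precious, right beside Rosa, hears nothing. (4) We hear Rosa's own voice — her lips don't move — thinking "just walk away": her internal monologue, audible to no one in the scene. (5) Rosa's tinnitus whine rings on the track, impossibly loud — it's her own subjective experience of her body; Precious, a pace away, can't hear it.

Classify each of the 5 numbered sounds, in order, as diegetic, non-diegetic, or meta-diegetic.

meta-diegetic, meta-diegetic, meta-diegetic, meta-diegetic, meta-diegetic

(1) is meta-diegetic: the music is a memory playing inside Rosa's mind alone; no real-world source, Precious can't hear it.
Sound (2): Rosa alone 'hears' it — an imagined sound, not present in the space, so meta-diegetic.
(3) a remembered line, private to Rosa — not present in the room, not audible to Precious → meta-diegetic.
(4) is meta-diegetic: Rosa's thought-voice: a private mental sound no other character can hear.
(5) is meta-diegetic: point-of-audition from inside Rosa's body; not a sound in the room.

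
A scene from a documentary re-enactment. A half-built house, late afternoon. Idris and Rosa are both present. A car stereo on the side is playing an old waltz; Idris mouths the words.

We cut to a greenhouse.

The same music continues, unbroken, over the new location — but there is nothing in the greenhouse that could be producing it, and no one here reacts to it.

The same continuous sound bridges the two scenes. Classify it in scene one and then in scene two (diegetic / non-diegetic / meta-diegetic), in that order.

Scene one: a car stereo is an on-screen source and Idris reacts to it → diegetic.
Scene two: there is no source in the greenhouse and no one hears it — it's now underscore → non-diegetic.

diegetic, non-diegetic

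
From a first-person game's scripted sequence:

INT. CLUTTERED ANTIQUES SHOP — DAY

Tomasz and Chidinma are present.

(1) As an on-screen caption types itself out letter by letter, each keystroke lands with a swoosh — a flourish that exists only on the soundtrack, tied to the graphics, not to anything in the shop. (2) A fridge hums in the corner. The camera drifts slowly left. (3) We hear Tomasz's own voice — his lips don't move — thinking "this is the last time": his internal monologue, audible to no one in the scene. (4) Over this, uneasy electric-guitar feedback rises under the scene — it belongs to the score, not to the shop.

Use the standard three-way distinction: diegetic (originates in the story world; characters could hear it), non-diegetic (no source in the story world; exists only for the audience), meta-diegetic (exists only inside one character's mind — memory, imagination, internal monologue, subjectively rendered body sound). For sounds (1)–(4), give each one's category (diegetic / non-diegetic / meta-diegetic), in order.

Sound (1): it accompanies on-screen graphics, not anything inside the story world, so non-diegetic.
(2) ambient/room sound belonging to the story's physical space → diegetic.
(3) internal monologue — inside Tomasz's mind, not spoken into the scene → meta-diegetic.
(4) it has no source in the story world and no character can hear it — it's underscore → non-diegetic.

non-diegetic, diegetic, meta-diegetic, non-diegetic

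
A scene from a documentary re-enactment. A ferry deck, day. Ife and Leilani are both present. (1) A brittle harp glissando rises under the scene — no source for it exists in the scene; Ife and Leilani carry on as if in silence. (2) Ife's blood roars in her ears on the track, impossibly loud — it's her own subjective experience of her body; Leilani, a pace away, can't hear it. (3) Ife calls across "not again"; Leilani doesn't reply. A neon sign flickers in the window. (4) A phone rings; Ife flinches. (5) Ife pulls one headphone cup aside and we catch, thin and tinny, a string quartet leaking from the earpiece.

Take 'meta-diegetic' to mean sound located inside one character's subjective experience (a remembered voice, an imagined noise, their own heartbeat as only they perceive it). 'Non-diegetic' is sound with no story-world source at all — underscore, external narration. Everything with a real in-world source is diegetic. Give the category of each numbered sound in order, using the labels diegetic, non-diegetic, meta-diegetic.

(1) nothing in the deck produces it and the characters don't hear it — pure soundtrack → non-diegetic.
(2) is meta-diegetic: it's Ife's internal bodily sensation rendered as sound; only Ife 'hears' it.
(3) on-screen dialogue — Ife speaks and Leilani is there to hear → diegetic.
Sound (4): the sound comes from a phone physically present in the location, so diegetic.
(5) is diegetic: the headphones are an on-screen source.

non-diegetic, meta-diegetic, diegetic, diegetic, diegetic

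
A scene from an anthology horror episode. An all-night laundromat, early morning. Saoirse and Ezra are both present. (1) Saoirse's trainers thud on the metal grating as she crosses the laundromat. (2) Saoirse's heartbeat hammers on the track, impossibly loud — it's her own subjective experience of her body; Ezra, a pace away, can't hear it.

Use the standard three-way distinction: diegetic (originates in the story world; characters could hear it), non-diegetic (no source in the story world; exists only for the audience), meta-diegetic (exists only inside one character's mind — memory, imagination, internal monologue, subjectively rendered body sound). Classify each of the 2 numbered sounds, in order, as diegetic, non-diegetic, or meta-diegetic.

(1) is diegetic: Saoirse's footsteps are produced in the story world.
(2) is meta-diegetic: it's Saoirse's internal bodily sensation rendered as sound; only Saoirse 'hears' it.

diegetic, meta-diegetic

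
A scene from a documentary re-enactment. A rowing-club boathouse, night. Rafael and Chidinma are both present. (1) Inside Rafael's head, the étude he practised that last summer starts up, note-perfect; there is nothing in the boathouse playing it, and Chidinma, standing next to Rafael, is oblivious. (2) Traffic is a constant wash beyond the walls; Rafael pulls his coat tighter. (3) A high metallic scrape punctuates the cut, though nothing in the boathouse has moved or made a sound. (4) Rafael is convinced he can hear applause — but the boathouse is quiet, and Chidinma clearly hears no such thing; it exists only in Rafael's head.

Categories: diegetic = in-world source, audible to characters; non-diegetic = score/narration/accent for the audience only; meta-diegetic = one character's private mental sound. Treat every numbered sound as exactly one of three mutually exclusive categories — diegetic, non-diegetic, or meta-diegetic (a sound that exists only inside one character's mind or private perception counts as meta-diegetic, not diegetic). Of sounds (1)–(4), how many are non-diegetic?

(1) the music is a memory playing inside Rafael's mind alone; no real-world source, Chidinma can't hear it → meta-diegetic.
(2) it's the actual ambient sound of the location → diegetic.
Sound (3): it's a sound-design accent with no in-world source; no one in the scene can hear it, so non-diegetic.
(4) is meta-diegetic: the sound is imagined by Rafael; nothing in the story world is producing it and Chidinma can't hear it.
So 1 of the 4 is non-diegetic: (3).

1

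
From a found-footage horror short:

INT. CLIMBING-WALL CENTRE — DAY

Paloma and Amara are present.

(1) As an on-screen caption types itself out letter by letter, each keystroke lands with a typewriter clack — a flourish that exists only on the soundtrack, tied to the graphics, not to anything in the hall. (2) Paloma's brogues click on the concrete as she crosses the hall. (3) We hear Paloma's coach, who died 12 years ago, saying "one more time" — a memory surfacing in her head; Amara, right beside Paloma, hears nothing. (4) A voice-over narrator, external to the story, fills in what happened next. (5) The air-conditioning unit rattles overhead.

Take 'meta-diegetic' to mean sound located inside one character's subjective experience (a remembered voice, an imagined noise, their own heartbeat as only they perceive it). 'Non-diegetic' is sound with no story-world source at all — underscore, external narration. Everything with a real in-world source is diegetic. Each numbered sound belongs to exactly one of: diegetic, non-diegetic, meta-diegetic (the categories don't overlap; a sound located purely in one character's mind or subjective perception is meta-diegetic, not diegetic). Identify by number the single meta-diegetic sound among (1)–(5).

(1) it accompanies on-screen graphics, not anything inside the story world → non-diegetic.
(2) Paloma's footsteps are produced in the story world → diegetic.
(3) is meta-diegetic: it's Paloma's recollection rendered as sound; the other character can't hear it.
Sound (4): the narrator exists outside the story world, addressing only the audience, so non-diegetic.
(5) is diegetic: the air-conditioning unit is part of the location's real environment.
Only (3) is meta-diegetic.

3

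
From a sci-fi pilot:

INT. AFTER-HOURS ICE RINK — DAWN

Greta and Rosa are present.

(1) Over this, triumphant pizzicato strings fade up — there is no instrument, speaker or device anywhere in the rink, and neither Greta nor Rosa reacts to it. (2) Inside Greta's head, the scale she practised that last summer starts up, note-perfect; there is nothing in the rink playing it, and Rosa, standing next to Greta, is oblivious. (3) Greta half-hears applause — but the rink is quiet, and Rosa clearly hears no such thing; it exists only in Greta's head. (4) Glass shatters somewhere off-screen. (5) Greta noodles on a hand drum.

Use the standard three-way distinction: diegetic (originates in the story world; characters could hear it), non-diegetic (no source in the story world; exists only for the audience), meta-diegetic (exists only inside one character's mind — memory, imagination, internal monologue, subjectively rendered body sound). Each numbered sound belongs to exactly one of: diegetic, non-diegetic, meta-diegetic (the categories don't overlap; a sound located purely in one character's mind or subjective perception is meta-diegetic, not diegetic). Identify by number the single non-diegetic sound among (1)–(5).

Sound (1): nothing in the rink produces it and the characters don't hear it — pure soundtrack, so non-diegetic.
(2) is meta-diegetic: it lives in Greta's subjectivity, not in the rink.
(3) Greta alone 'hears' it — an imagined sound, not present in the space → meta-diegetic.
(4) is diegetic: an in-world source (glass); characters could hear it.
(5) is diegetic: the instrument and the performer are both in the scene.
Only (1) is non-diegetic.

1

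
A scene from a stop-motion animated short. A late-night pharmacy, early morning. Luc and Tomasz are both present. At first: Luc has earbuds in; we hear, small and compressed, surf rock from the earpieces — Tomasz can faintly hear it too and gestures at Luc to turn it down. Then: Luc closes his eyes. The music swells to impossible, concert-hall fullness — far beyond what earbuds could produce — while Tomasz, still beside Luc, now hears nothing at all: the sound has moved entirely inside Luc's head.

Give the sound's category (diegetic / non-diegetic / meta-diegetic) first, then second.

First: the earbuds are a physical source both characters can hear → diegetic.
Second: the music now exists only as Luc's subjective experience; Tomasz can no longer hear it → meta-diegetic.

diegetic, meta-diegetic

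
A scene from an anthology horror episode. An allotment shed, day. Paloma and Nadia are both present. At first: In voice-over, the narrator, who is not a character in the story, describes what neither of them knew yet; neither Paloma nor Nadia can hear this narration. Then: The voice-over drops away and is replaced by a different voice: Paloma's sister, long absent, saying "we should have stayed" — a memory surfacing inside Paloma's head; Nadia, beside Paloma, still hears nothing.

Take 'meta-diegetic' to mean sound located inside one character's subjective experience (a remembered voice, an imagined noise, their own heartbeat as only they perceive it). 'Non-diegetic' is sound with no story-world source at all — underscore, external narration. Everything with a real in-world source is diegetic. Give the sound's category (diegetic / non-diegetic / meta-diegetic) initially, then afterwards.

Initially: the external narrator addresses only the audience — outside the story world → non-diegetic.
Afterwards: the replacement voice is a memory inside Paloma's mind specifically → meta-diegetic.

non-diegetic, meta-diegetic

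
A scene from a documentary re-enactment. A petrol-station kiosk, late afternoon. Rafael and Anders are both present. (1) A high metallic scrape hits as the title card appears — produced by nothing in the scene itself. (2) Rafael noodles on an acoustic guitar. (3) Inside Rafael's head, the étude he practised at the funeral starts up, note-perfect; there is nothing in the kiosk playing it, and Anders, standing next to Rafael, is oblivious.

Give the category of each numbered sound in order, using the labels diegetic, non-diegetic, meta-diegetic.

(1) nothing in the scene produces it; it's an accent added for the audience → non-diegetic.
Sound (2): a character is playing an acoustic guitar on screen, so diegetic.
(3) is meta-diegetic: the music is a memory playing inside Rafael's mind alone; no real-world source, Anders can't hear it.

non-diegetic, diegetic, meta-diegetic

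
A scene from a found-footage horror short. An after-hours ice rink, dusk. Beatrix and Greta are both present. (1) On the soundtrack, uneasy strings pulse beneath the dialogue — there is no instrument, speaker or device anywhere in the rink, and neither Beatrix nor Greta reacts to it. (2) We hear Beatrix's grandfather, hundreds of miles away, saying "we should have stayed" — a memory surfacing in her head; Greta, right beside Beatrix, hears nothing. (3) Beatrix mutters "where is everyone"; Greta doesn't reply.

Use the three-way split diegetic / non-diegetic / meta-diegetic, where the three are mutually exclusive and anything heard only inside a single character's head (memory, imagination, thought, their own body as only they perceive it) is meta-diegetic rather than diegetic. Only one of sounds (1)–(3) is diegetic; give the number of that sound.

Sound (1): nothing in the rink produces it and the characters don't hear it — pure soundtrack, so non-diegetic.
Sound (2): the voice is a memory playing only inside Beatrix's mind; Greta can't hear it, so meta-diegetic.
(3) Beatrix is a character speaking aloud in the scene → diegetic.
Only (3) is diegetic.

3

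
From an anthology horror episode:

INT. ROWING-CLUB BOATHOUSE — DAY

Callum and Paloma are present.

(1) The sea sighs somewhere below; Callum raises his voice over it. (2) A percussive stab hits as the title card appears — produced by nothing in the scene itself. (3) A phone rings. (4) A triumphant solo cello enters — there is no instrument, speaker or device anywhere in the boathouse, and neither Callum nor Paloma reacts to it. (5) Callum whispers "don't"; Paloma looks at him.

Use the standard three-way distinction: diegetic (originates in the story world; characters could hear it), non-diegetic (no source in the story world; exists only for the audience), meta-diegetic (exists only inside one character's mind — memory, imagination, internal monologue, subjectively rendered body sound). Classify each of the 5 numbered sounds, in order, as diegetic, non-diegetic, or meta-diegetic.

diegetic, non-diegetic, diegetic, non-diegetic, diegetic

Sound (1): the sea is part of the location's real environment, so diegetic.
(2) is non-diegetic: it's a sound-design accent with no in-world source; no one in the scene can hear it.
(3) a phone is a real object/event in the scene's world → diegetic.
(4) it has no source in the story world and no character can hear it — it's underscore → non-diegetic.
Sound (5): spoken by a character present in the story world, so diegetic.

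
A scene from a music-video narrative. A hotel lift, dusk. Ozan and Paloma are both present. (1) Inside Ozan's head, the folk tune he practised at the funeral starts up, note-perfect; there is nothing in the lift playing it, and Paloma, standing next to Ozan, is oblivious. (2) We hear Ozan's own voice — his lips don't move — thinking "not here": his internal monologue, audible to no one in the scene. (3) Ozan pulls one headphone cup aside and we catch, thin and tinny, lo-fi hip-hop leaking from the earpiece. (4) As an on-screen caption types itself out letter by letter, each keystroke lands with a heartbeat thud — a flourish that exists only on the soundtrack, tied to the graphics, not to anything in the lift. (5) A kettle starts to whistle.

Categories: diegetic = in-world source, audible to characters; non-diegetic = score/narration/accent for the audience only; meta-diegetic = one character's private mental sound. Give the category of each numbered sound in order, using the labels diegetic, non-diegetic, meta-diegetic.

meta-diegetic, meta-diegetic, diegetic, non-diegetic, diegetic

(1) is meta-diegetic: remembered music, private to Ozan — Paloma is oblivious because it isn't in the room.
(2) Ozan's thought-voice: a private mental sound no other character can hear → meta-diegetic.
(3) is diegetic: the earpiece is a real device on Ozan's head — source music.
Sound (4): the caption isn't part of the story world, so neither is the sound tied to it, so non-diegetic.
Sound (5): the sound comes from a kettle physically present in the location, so diegetic.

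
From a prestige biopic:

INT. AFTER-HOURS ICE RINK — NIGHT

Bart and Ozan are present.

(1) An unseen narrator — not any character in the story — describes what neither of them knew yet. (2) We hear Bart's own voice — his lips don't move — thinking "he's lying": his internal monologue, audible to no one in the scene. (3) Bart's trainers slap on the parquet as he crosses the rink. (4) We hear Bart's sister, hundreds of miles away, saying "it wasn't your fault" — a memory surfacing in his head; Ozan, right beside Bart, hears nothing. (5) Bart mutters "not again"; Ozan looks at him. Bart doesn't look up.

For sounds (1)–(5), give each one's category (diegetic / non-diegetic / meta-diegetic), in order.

(1) is non-diegetic: external voice-over — not a character, not heard by anyone in the scene.
Sound (2): it's Bart's unspoken thought, heard only by the audience via his subjectivity, so meta-diegetic.
(3) is diegetic: it's the physical sound of Bart moving in the space.
(4) is meta-diegetic: it's Bart's recollection rendered as sound; the other character can't hear it.
Sound (5): spoken by a character present in the story world, so diegetic.

non-diegetic, meta-diegetic, diegetic, meta-diegetic, diegetic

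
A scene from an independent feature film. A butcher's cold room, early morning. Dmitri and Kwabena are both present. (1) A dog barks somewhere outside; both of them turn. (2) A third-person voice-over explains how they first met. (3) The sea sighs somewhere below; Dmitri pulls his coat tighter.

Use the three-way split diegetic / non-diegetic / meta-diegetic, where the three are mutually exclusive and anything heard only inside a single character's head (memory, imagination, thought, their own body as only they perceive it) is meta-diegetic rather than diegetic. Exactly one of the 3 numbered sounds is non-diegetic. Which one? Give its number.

(1) the sound comes from a dog physically present in the location → diegetic.
(2) commentary laid over the scene from outside the fiction → non-diegetic.
(3) ambient/room sound belonging to the story's physical space → diegetic.
Only (2) is non-diegetic.

2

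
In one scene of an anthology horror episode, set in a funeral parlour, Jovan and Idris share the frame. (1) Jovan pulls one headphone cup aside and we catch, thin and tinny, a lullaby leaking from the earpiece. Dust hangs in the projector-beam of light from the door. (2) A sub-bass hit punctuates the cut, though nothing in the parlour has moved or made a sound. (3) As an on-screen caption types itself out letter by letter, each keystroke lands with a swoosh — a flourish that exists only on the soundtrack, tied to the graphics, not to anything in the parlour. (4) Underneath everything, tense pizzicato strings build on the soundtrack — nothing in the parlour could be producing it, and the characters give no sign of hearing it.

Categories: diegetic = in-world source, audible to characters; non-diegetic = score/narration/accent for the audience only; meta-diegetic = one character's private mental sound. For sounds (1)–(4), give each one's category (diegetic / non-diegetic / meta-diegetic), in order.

diegetic, non-diegetic, non-diegetic, non-diegetic

(1) it's leaking from a physical pair of headphones in the scene → diegetic.
(2) an editorial stinger — it belongs to the cut, not the story world → non-diegetic.
(3) it accompanies on-screen graphics, not anything inside the story world → non-diegetic.
(4) score with no on-screen or off-screen source; it exists for the audience alone → non-diegetic.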